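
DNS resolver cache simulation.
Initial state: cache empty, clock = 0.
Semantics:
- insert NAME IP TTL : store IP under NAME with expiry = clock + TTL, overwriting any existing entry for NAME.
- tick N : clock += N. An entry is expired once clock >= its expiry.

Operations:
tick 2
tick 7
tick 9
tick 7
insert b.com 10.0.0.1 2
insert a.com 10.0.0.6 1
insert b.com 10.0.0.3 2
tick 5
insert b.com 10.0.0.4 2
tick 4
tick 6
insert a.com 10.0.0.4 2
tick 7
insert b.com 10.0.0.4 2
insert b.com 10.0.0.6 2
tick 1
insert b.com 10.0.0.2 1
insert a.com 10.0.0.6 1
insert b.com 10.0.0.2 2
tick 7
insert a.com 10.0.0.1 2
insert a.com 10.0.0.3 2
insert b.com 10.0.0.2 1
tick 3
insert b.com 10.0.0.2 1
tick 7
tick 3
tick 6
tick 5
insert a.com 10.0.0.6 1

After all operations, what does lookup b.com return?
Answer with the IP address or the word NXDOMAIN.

Answer: NXDOMAIN

Derivation:
Op 1: tick 2 -> clock=2.
Op 2: tick 7 -> clock=9.
Op 3: tick 9 -> clock=18.
Op 4: tick 7 -> clock=25.
Op 5: insert b.com -> 10.0.0.1 (expiry=25+2=27). clock=25
Op 6: insert a.com -> 10.0.0.6 (expiry=25+1=26). clock=25
Op 7: insert b.com -> 10.0.0.3 (expiry=25+2=27). clock=25
Op 8: tick 5 -> clock=30. purged={a.com,b.com}
Op 9: insert b.com -> 10.0.0.4 (expiry=30+2=32). clock=30
Op 10: tick 4 -> clock=34. purged={b.com}
Op 11: tick 6 -> clock=40.
Op 12: insert a.com -> 10.0.0.4 (expiry=40+2=42). clock=40
Op 13: tick 7 -> clock=47. purged={a.com}
Op 14: insert b.com -> 10.0.0.4 (expiry=47+2=49). clock=47
Op 15: insert b.com -> 10.0.0.6 (expiry=47+2=49). clock=47
Op 16: tick 1 -> clock=48.
Op 17: insert b.com -> 10.0.0.2 (expiry=48+1=49). clock=48
Op 18: insert a.com -> 10.0.0.6 (expiry=48+1=49). clock=48
Op 19: insert b.com -> 10.0.0.2 (expiry=48+2=50). clock=48
Op 20: tick 7 -> clock=55. purged={a.com,b.com}
Op 21: insert a.com -> 10.0.0.1 (expiry=55+2=57). clock=55
Op 22: insert a.com -> 10.0.0.3 (expiry=55+2=57). clock=55
Op 23: insert b.com -> 10.0.0.2 (expiry=55+1=56). clock=55
Op 24: tick 3 -> clock=58. purged={a.com,b.com}
Op 25: insert b.com -> 10.0.0.2 (expiry=58+1=59). clock=58
Op 26: tick 7 -> clock=65. purged={b.com}
Op 27: tick 3 -> clock=68.
Op 28: tick 6 -> clock=74.
Op 29: tick 5 -> clock=79.
Op 30: insert a.com -> 10.0.0.6 (expiry=79+1=80). clock=79
lookup b.com: not in cache (expired or never inserted)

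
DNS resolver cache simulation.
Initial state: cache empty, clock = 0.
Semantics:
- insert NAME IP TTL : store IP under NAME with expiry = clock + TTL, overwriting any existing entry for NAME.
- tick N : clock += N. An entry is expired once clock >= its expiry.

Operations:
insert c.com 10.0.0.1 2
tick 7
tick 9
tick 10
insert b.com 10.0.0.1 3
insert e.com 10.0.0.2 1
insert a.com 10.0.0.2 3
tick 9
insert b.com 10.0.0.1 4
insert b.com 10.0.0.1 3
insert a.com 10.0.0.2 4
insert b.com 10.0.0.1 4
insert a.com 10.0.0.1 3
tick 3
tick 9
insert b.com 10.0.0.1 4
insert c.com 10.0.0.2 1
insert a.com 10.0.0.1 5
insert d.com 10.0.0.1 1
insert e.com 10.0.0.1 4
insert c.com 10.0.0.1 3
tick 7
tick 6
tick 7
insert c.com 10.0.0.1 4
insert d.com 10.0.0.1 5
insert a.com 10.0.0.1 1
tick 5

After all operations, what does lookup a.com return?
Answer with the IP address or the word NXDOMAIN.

Answer: NXDOMAIN

Derivation:
Op 1: insert c.com -> 10.0.0.1 (expiry=0+2=2). clock=0
Op 2: tick 7 -> clock=7. purged={c.com}
Op 3: tick 9 -> clock=16.
Op 4: tick 10 -> clock=26.
Op 5: insert b.com -> 10.0.0.1 (expiry=26+3=29). clock=26
Op 6: insert e.com -> 10.0.0.2 (expiry=26+1=27). clock=26
Op 7: insert a.com -> 10.0.0.2 (expiry=26+3=29). clock=26
Op 8: tick 9 -> clock=35. purged={a.com,b.com,e.com}
Op 9: insert b.com -> 10.0.0.1 (expiry=35+4=39). clock=35
Op 10: insert b.com -> 10.0.0.1 (expiry=35+3=38). clock=35
Op 11: insert a.com -> 10.0.0.2 (expiry=35+4=39). clock=35
Op 12: insert b.com -> 10.0.0.1 (expiry=35+4=39). clock=35
Op 13: insert a.com -> 10.0.0.1 (expiry=35+3=38). clock=35
Op 14: tick 3 -> clock=38. purged={a.com}
Op 15: tick 9 -> clock=47. purged={b.com}
Op 16: insert b.com -> 10.0.0.1 (expiry=47+4=51). clock=47
Op 17: insert c.com -> 10.0.0.2 (expiry=47+1=48). clock=47
Op 18: insert a.com -> 10.0.0.1 (expiry=47+5=52). clock=47
Op 19: insert d.com -> 10.0.0.1 (expiry=47+1=48). clock=47
Op 20: insert e.com -> 10.0.0.1 (expiry=47+4=51). clock=47
Op 21: insert c.com -> 10.0.0.1 (expiry=47+3=50). clock=47
Op 22: tick 7 -> clock=54. purged={a.com,b.com,c.com,d.com,e.com}
Op 23: tick 6 -> clock=60.
Op 24: tick 7 -> clock=67.
Op 25: insert c.com -> 10.0.0.1 (expiry=67+4=71). clock=67
Op 26: insert d.com -> 10.0.0.1 (expiry=67+5=72). clock=67
Op 27: insert a.com -> 10.0.0.1 (expiry=67+1=68). clock=67
Op 28: tick 5 -> clock=72. purged={a.com,c.com,d.com}
lookup a.com: not in cache (expired or never inserted)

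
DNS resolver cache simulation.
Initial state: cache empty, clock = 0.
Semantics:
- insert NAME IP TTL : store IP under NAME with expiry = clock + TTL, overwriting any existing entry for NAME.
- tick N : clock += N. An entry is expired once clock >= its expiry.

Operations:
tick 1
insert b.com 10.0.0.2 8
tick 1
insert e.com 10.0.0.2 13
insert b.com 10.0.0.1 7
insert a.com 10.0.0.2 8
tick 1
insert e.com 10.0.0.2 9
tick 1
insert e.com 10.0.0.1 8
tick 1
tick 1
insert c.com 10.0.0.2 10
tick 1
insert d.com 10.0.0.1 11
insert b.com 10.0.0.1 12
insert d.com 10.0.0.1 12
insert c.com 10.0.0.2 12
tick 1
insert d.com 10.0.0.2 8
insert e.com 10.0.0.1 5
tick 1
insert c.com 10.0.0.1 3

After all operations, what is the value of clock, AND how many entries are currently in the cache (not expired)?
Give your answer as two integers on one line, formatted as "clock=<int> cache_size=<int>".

Answer: clock=9 cache_size=5

Derivation:
Op 1: tick 1 -> clock=1.
Op 2: insert b.com -> 10.0.0.2 (expiry=1+8=9). clock=1
Op 3: tick 1 -> clock=2.
Op 4: insert e.com -> 10.0.0.2 (expiry=2+13=15). clock=2
Op 5: insert b.com -> 10.0.0.1 (expiry=2+7=9). clock=2
Op 6: insert a.com -> 10.0.0.2 (expiry=2+8=10). clock=2
Op 7: tick 1 -> clock=3.
Op 8: insert e.com -> 10.0.0.2 (expiry=3+9=12). clock=3
Op 9: tick 1 -> clock=4.
Op 10: insert e.com -> 10.0.0.1 (expiry=4+8=12). clock=4
Op 11: tick 1 -> clock=5.
Op 12: tick 1 -> clock=6.
Op 13: insert c.com -> 10.0.0.2 (expiry=6+10=16). clock=6
Op 14: tick 1 -> clock=7.
Op 15: insert d.com -> 10.0.0.1 (expiry=7+11=18). clock=7
Op 16: insert b.com -> 10.0.0.1 (expiry=7+12=19). clock=7
Op 17: insert d.com -> 10.0.0.1 (expiry=7+12=19). clock=7
Op 18: insert c.com -> 10.0.0.2 (expiry=7+12=19). clock=7
Op 19: tick 1 -> clock=8.
Op 20: insert d.com -> 10.0.0.2 (expiry=8+8=16). clock=8
Op 21: insert e.com -> 10.0.0.1 (expiry=8+5=13). clock=8
Op 22: tick 1 -> clock=9.
Op 23: insert c.com -> 10.0.0.1 (expiry=9+3=12). clock=9
Final clock = 9
Final cache (unexpired): {a.com,b.com,c.com,d.com,e.com} -> size=5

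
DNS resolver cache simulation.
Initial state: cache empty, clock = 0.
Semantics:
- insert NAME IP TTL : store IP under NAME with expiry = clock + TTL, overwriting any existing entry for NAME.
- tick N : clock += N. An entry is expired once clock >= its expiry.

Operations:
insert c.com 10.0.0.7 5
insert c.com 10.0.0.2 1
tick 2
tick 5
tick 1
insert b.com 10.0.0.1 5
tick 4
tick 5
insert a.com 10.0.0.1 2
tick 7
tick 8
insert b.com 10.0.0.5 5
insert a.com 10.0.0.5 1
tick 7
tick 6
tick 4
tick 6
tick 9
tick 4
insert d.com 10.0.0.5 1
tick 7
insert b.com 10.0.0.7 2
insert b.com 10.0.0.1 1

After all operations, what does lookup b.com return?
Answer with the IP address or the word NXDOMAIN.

Op 1: insert c.com -> 10.0.0.7 (expiry=0+5=5). clock=0
Op 2: insert c.com -> 10.0.0.2 (expiry=0+1=1). clock=0
Op 3: tick 2 -> clock=2. purged={c.com}
Op 4: tick 5 -> clock=7.
Op 5: tick 1 -> clock=8.
Op 6: insert b.com -> 10.0.0.1 (expiry=8+5=13). clock=8
Op 7: tick 4 -> clock=12.
Op 8: tick 5 -> clock=17. purged={b.com}
Op 9: insert a.com -> 10.0.0.1 (expiry=17+2=19). clock=17
Op 10: tick 7 -> clock=24. purged={a.com}
Op 11: tick 8 -> clock=32.
Op 12: insert b.com -> 10.0.0.5 (expiry=32+5=37). clock=32
Op 13: insert a.com -> 10.0.0.5 (expiry=32+1=33). clock=32
Op 14: tick 7 -> clock=39. purged={a.com,b.com}
Op 15: tick 6 -> clock=45.
Op 16: tick 4 -> clock=49.
Op 17: tick 6 -> clock=55.
Op 18: tick 9 -> clock=64.
Op 19: tick 4 -> clock=68.
Op 20: insert d.com -> 10.0.0.5 (expiry=68+1=69). clock=68
Op 21: tick 7 -> clock=75. purged={d.com}
Op 22: insert b.com -> 10.0.0.7 (expiry=75+2=77). clock=75
Op 23: insert b.com -> 10.0.0.1 (expiry=75+1=76). clock=75
lookup b.com: present, ip=10.0.0.1 expiry=76 > clock=75

Answer: 10.0.0.1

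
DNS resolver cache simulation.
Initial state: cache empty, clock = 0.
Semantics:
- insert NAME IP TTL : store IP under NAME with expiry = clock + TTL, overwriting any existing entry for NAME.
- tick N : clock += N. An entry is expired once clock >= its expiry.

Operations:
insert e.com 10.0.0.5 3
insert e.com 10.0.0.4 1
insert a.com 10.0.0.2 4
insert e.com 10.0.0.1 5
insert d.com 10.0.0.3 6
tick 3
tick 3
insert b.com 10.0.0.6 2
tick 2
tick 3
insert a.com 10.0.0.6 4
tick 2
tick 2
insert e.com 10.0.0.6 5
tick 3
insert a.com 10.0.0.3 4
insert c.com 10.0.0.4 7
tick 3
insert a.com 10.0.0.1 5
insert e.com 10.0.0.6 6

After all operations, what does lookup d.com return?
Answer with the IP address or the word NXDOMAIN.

Op 1: insert e.com -> 10.0.0.5 (expiry=0+3=3). clock=0
Op 2: insert e.com -> 10.0.0.4 (expiry=0+1=1). clock=0
Op 3: insert a.com -> 10.0.0.2 (expiry=0+4=4). clock=0
Op 4: insert e.com -> 10.0.0.1 (expiry=0+5=5). clock=0
Op 5: insert d.com -> 10.0.0.3 (expiry=0+6=6). clock=0
Op 6: tick 3 -> clock=3.
Op 7: tick 3 -> clock=6. purged={a.com,d.com,e.com}
Op 8: insert b.com -> 10.0.0.6 (expiry=6+2=8). clock=6
Op 9: tick 2 -> clock=8. purged={b.com}
Op 10: tick 3 -> clock=11.
Op 11: insert a.com -> 10.0.0.6 (expiry=11+4=15). clock=11
Op 12: tick 2 -> clock=13.
Op 13: tick 2 -> clock=15. purged={a.com}
Op 14: insert e.com -> 10.0.0.6 (expiry=15+5=20). clock=15
Op 15: tick 3 -> clock=18.
Op 16: insert a.com -> 10.0.0.3 (expiry=18+4=22). clock=18
Op 17: insert c.com -> 10.0.0.4 (expiry=18+7=25). clock=18
Op 18: tick 3 -> clock=21. purged={e.com}
Op 19: insert a.com -> 10.0.0.1 (expiry=21+5=26). clock=21
Op 20: insert e.com -> 10.0.0.6 (expiry=21+6=27). clock=21
lookup d.com: not in cache (expired or never inserted)

Answer: NXDOMAIN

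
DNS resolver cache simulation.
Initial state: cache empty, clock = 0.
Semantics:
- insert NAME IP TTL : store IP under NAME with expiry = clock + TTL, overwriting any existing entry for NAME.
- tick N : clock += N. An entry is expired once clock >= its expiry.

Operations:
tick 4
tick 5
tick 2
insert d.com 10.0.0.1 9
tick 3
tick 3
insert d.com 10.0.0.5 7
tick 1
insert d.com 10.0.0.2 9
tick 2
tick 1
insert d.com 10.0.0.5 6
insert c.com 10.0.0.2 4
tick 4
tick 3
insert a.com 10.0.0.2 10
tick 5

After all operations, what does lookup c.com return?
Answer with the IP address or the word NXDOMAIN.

Answer: NXDOMAIN

Derivation:
Op 1: tick 4 -> clock=4.
Op 2: tick 5 -> clock=9.
Op 3: tick 2 -> clock=11.
Op 4: insert d.com -> 10.0.0.1 (expiry=11+9=20). clock=11
Op 5: tick 3 -> clock=14.
Op 6: tick 3 -> clock=17.
Op 7: insert d.com -> 10.0.0.5 (expiry=17+7=24). clock=17
Op 8: tick 1 -> clock=18.
Op 9: insert d.com -> 10.0.0.2 (expiry=18+9=27). clock=18
Op 10: tick 2 -> clock=20.
Op 11: tick 1 -> clock=21.
Op 12: insert d.com -> 10.0.0.5 (expiry=21+6=27). clock=21
Op 13: insert c.com -> 10.0.0.2 (expiry=21+4=25). clock=21
Op 14: tick 4 -> clock=25. purged={c.com}
Op 15: tick 3 -> clock=28. purged={d.com}
Op 16: insert a.com -> 10.0.0.2 (expiry=28+10=38). clock=28
Op 17: tick 5 -> clock=33.
lookup c.com: not in cache (expired or never inserted)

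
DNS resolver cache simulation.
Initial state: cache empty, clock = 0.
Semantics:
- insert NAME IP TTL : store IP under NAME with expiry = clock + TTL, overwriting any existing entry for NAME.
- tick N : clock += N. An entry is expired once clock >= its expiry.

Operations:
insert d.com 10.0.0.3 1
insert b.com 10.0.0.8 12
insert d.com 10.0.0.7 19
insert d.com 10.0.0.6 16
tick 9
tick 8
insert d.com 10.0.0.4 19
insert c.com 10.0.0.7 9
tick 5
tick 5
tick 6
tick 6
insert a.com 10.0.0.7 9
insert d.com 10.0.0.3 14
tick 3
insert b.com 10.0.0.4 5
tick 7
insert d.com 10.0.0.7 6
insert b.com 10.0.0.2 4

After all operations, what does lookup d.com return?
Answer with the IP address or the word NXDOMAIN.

Answer: 10.0.0.7

Derivation:
Op 1: insert d.com -> 10.0.0.3 (expiry=0+1=1). clock=0
Op 2: insert b.com -> 10.0.0.8 (expiry=0+12=12). clock=0
Op 3: insert d.com -> 10.0.0.7 (expiry=0+19=19). clock=0
Op 4: insert d.com -> 10.0.0.6 (expiry=0+16=16). clock=0
Op 5: tick 9 -> clock=9.
Op 6: tick 8 -> clock=17. purged={b.com,d.com}
Op 7: insert d.com -> 10.0.0.4 (expiry=17+19=36). clock=17
Op 8: insert c.com -> 10.0.0.7 (expiry=17+9=26). clock=17
Op 9: tick 5 -> clock=22.
Op 10: tick 5 -> clock=27. purged={c.com}
Op 11: tick 6 -> clock=33.
Op 12: tick 6 -> clock=39. purged={d.com}
Op 13: insert a.com -> 10.0.0.7 (expiry=39+9=48). clock=39
Op 14: insert d.com -> 10.0.0.3 (expiry=39+14=53). clock=39
Op 15: tick 3 -> clock=42.
Op 16: insert b.com -> 10.0.0.4 (expiry=42+5=47). clock=42
Op 17: tick 7 -> clock=49. purged={a.com,b.com}
Op 18: insert d.com -> 10.0.0.7 (expiry=49+6=55). clock=49
Op 19: insert b.com -> 10.0.0.2 (expiry=49+4=53). clock=49
lookup d.com: present, ip=10.0.0.7 expiry=55 > clock=49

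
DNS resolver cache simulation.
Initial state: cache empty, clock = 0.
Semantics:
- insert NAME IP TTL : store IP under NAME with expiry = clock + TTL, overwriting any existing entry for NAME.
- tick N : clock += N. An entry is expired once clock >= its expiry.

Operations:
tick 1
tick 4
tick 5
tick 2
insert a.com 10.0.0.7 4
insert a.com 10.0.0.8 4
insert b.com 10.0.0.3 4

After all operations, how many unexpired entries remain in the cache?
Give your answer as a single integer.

Op 1: tick 1 -> clock=1.
Op 2: tick 4 -> clock=5.
Op 3: tick 5 -> clock=10.
Op 4: tick 2 -> clock=12.
Op 5: insert a.com -> 10.0.0.7 (expiry=12+4=16). clock=12
Op 6: insert a.com -> 10.0.0.8 (expiry=12+4=16). clock=12
Op 7: insert b.com -> 10.0.0.3 (expiry=12+4=16). clock=12
Final cache (unexpired): {a.com,b.com} -> size=2

Answer: 2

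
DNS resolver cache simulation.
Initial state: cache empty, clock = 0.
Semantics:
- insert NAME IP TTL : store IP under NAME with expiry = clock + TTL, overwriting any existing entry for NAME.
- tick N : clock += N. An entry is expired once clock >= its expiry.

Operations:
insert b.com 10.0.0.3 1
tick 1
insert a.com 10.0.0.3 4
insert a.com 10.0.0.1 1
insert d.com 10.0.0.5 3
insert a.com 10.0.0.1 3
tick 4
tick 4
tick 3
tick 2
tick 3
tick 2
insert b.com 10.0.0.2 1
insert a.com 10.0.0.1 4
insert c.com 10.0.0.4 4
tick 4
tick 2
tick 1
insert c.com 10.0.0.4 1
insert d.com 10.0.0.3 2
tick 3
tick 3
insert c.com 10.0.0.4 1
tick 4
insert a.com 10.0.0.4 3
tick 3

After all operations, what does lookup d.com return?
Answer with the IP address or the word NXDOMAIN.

Answer: NXDOMAIN

Derivation:
Op 1: insert b.com -> 10.0.0.3 (expiry=0+1=1). clock=0
Op 2: tick 1 -> clock=1. purged={b.com}
Op 3: insert a.com -> 10.0.0.3 (expiry=1+4=5). clock=1
Op 4: insert a.com -> 10.0.0.1 (expiry=1+1=2). clock=1
Op 5: insert d.com -> 10.0.0.5 (expiry=1+3=4). clock=1
Op 6: insert a.com -> 10.0.0.1 (expiry=1+3=4). clock=1
Op 7: tick 4 -> clock=5. purged={a.com,d.com}
Op 8: tick 4 -> clock=9.
Op 9: tick 3 -> clock=12.
Op 10: tick 2 -> clock=14.
Op 11: tick 3 -> clock=17.
Op 12: tick 2 -> clock=19.
Op 13: insert b.com -> 10.0.0.2 (expiry=19+1=20). clock=19
Op 14: insert a.com -> 10.0.0.1 (expiry=19+4=23). clock=19
Op 15: insert c.com -> 10.0.0.4 (expiry=19+4=23). clock=19
Op 16: tick 4 -> clock=23. purged={a.com,b.com,c.com}
Op 17: tick 2 -> clock=25.
Op 18: tick 1 -> clock=26.
Op 19: insert c.com -> 10.0.0.4 (expiry=26+1=27). clock=26
Op 20: insert d.com -> 10.0.0.3 (expiry=26+2=28). clock=26
Op 21: tick 3 -> clock=29. purged={c.com,d.com}
Op 22: tick 3 -> clock=32.
Op 23: insert c.com -> 10.0.0.4 (expiry=32+1=33). clock=32
Op 24: tick 4 -> clock=36. purged={c.com}
Op 25: insert a.com -> 10.0.0.4 (expiry=36+3=39). clock=36
Op 26: tick 3 -> clock=39. purged={a.com}
lookup d.com: not in cache (expired or never inserted)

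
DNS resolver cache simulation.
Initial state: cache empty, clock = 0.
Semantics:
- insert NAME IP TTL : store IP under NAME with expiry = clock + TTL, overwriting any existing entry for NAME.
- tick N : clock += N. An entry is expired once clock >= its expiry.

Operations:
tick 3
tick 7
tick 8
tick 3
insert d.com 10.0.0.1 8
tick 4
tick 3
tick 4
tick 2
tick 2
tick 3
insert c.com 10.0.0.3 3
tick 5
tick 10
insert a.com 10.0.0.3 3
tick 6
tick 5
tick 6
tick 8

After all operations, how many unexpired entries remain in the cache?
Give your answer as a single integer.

Op 1: tick 3 -> clock=3.
Op 2: tick 7 -> clock=10.
Op 3: tick 8 -> clock=18.
Op 4: tick 3 -> clock=21.
Op 5: insert d.com -> 10.0.0.1 (expiry=21+8=29). clock=21
Op 6: tick 4 -> clock=25.
Op 7: tick 3 -> clock=28.
Op 8: tick 4 -> clock=32. purged={d.com}
Op 9: tick 2 -> clock=34.
Op 10: tick 2 -> clock=36.
Op 11: tick 3 -> clock=39.
Op 12: insert c.com -> 10.0.0.3 (expiry=39+3=42). clock=39
Op 13: tick 5 -> clock=44. purged={c.com}
Op 14: tick 10 -> clock=54.
Op 15: insert a.com -> 10.0.0.3 (expiry=54+3=57). clock=54
Op 16: tick 6 -> clock=60. purged={a.com}
Op 17: tick 5 -> clock=65.
Op 18: tick 6 -> clock=71.
Op 19: tick 8 -> clock=79.
Final cache (unexpired): {} -> size=0

Answer: 0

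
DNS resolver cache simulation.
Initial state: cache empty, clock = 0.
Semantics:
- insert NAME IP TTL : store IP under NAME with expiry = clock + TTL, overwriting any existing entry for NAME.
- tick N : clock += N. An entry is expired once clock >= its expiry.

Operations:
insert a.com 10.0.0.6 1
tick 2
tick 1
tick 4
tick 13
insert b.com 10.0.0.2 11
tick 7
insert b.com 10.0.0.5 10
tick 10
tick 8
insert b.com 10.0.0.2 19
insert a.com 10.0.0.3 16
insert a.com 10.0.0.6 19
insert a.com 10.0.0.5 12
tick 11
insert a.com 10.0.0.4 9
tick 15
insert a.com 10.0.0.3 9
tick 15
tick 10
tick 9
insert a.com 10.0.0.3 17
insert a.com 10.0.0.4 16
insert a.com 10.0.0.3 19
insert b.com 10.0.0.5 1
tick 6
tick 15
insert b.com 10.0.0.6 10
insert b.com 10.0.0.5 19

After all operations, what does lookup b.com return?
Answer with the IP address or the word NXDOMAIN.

Answer: 10.0.0.5

Derivation:
Op 1: insert a.com -> 10.0.0.6 (expiry=0+1=1). clock=0
Op 2: tick 2 -> clock=2. purged={a.com}
Op 3: tick 1 -> clock=3.
Op 4: tick 4 -> clock=7.
Op 5: tick 13 -> clock=20.
Op 6: insert b.com -> 10.0.0.2 (expiry=20+11=31). clock=20
Op 7: tick 7 -> clock=27.
Op 8: insert b.com -> 10.0.0.5 (expiry=27+10=37). clock=27
Op 9: tick 10 -> clock=37. purged={b.com}
Op 10: tick 8 -> clock=45.
Op 11: insert b.com -> 10.0.0.2 (expiry=45+19=64). clock=45
Op 12: insert a.com -> 10.0.0.3 (expiry=45+16=61). clock=45
Op 13: insert a.com -> 10.0.0.6 (expiry=45+19=64). clock=45
Op 14: insert a.com -> 10.0.0.5 (expiry=45+12=57). clock=45
Op 15: tick 11 -> clock=56.
Op 16: insert a.com -> 10.0.0.4 (expiry=56+9=65). clock=56
Op 17: tick 15 -> clock=71. purged={a.com,b.com}
Op 18: insert a.com -> 10.0.0.3 (expiry=71+9=80). clock=71
Op 19: tick 15 -> clock=86. purged={a.com}
Op 20: tick 10 -> clock=96.
Op 21: tick 9 -> clock=105.
Op 22: insert a.com -> 10.0.0.3 (expiry=105+17=122). clock=105
Op 23: insert a.com -> 10.0.0.4 (expiry=105+16=121). clock=105
Op 24: insert a.com -> 10.0.0.3 (expiry=105+19=124). clock=105
Op 25: insert b.com -> 10.0.0.5 (expiry=105+1=106). clock=105
Op 26: tick 6 -> clock=111. purged={b.com}
Op 27: tick 15 -> clock=126. purged={a.com}
Op 28: insert b.com -> 10.0.0.6 (expiry=126+10=136). clock=126
Op 29: insert b.com -> 10.0.0.5 (expiry=126+19=145). clock=126
lookup b.com: present, ip=10.0.0.5 expiry=145 > clock=126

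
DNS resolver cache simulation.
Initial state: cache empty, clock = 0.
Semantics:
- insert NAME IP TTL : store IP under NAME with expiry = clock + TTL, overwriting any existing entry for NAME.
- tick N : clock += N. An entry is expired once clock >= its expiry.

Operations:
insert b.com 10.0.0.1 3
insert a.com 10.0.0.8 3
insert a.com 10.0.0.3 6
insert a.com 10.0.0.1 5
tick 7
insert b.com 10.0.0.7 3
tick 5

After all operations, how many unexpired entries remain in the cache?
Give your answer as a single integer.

Op 1: insert b.com -> 10.0.0.1 (expiry=0+3=3). clock=0
Op 2: insert a.com -> 10.0.0.8 (expiry=0+3=3). clock=0
Op 3: insert a.com -> 10.0.0.3 (expiry=0+6=6). clock=0
Op 4: insert a.com -> 10.0.0.1 (expiry=0+5=5). clock=0
Op 5: tick 7 -> clock=7. purged={a.com,b.com}
Op 6: insert b.com -> 10.0.0.7 (expiry=7+3=10). clock=7
Op 7: tick 5 -> clock=12. purged={b.com}
Final cache (unexpired): {} -> size=0

Answer: 0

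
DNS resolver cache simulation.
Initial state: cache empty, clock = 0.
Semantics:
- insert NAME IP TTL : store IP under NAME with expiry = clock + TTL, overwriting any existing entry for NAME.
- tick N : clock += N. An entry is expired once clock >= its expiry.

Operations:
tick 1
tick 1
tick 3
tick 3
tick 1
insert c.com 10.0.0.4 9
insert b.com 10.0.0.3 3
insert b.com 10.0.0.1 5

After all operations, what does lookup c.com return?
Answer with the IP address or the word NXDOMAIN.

Answer: 10.0.0.4

Derivation:
Op 1: tick 1 -> clock=1.
Op 2: tick 1 -> clock=2.
Op 3: tick 3 -> clock=5.
Op 4: tick 3 -> clock=8.
Op 5: tick 1 -> clock=9.
Op 6: insert c.com -> 10.0.0.4 (expiry=9+9=18). clock=9
Op 7: insert b.com -> 10.0.0.3 (expiry=9+3=12). clock=9
Op 8: insert b.com -> 10.0.0.1 (expiry=9+5=14). clock=9
lookup c.com: present, ip=10.0.0.4 expiry=18 > clock=9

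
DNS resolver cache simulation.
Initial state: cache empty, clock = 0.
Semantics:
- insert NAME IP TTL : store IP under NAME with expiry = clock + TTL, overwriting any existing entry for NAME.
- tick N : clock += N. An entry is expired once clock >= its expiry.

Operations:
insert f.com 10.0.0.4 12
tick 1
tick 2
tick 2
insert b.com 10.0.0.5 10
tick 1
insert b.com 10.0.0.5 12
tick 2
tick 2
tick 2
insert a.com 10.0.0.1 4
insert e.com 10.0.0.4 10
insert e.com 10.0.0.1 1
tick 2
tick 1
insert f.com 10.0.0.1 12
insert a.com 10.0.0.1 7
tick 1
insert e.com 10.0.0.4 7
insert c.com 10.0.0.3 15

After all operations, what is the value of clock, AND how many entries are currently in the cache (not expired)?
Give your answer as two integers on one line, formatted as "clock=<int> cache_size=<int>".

Answer: clock=16 cache_size=5

Derivation:
Op 1: insert f.com -> 10.0.0.4 (expiry=0+12=12). clock=0
Op 2: tick 1 -> clock=1.
Op 3: tick 2 -> clock=3.
Op 4: tick 2 -> clock=5.
Op 5: insert b.com -> 10.0.0.5 (expiry=5+10=15). clock=5
Op 6: tick 1 -> clock=6.
Op 7: insert b.com -> 10.0.0.5 (expiry=6+12=18). clock=6
Op 8: tick 2 -> clock=8.
Op 9: tick 2 -> clock=10.
Op 10: tick 2 -> clock=12. purged={f.com}
Op 11: insert a.com -> 10.0.0.1 (expiry=12+4=16). clock=12
Op 12: insert e.com -> 10.0.0.4 (expiry=12+10=22). clock=12
Op 13: insert e.com -> 10.0.0.1 (expiry=12+1=13). clock=12
Op 14: tick 2 -> clock=14. purged={e.com}
Op 15: tick 1 -> clock=15.
Op 16: insert f.com -> 10.0.0.1 (expiry=15+12=27). clock=15
Op 17: insert a.com -> 10.0.0.1 (expiry=15+7=22). clock=15
Op 18: tick 1 -> clock=16.
Op 19: insert e.com -> 10.0.0.4 (expiry=16+7=23). clock=16
Op 20: insert c.com -> 10.0.0.3 (expiry=16+15=31). clock=16
Final clock = 16
Final cache (unexpired): {a.com,b.com,c.com,e.com,f.com} -> size=5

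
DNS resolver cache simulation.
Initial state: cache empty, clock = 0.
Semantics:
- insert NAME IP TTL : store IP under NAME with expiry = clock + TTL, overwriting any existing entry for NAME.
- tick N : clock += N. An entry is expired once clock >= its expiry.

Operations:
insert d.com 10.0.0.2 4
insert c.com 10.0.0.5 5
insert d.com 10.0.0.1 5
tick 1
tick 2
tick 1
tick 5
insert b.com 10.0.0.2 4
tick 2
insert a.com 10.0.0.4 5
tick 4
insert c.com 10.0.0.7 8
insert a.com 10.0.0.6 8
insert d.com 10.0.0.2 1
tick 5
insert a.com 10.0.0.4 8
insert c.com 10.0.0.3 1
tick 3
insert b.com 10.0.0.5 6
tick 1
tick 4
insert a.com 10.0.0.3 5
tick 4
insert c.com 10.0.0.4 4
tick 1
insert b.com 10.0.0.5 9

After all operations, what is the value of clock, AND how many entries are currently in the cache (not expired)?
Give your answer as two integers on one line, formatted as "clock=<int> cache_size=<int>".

Op 1: insert d.com -> 10.0.0.2 (expiry=0+4=4). clock=0
Op 2: insert c.com -> 10.0.0.5 (expiry=0+5=5). clock=0
Op 3: insert d.com -> 10.0.0.1 (expiry=0+5=5). clock=0
Op 4: tick 1 -> clock=1.
Op 5: tick 2 -> clock=3.
Op 6: tick 1 -> clock=4.
Op 7: tick 5 -> clock=9. purged={c.com,d.com}
Op 8: insert b.com -> 10.0.0.2 (expiry=9+4=13). clock=9
Op 9: tick 2 -> clock=11.
Op 10: insert a.com -> 10.0.0.4 (expiry=11+5=16). clock=11
Op 11: tick 4 -> clock=15. purged={b.com}
Op 12: insert c.com -> 10.0.0.7 (expiry=15+8=23). clock=15
Op 13: insert a.com -> 10.0.0.6 (expiry=15+8=23). clock=15
Op 14: insert d.com -> 10.0.0.2 (expiry=15+1=16). clock=15
Op 15: tick 5 -> clock=20. purged={d.com}
Op 16: insert a.com -> 10.0.0.4 (expiry=20+8=28). clock=20
Op 17: insert c.com -> 10.0.0.3 (expiry=20+1=21). clock=20
Op 18: tick 3 -> clock=23. purged={c.com}
Op 19: insert b.com -> 10.0.0.5 (expiry=23+6=29). clock=23
Op 20: tick 1 -> clock=24.
Op 21: tick 4 -> clock=28. purged={a.com}
Op 22: insert a.com -> 10.0.0.3 (expiry=28+5=33). clock=28
Op 23: tick 4 -> clock=32. purged={b.com}
Op 24: insert c.com -> 10.0.0.4 (expiry=32+4=36). clock=32
Op 25: tick 1 -> clock=33. purged={a.com}
Op 26: insert b.com -> 10.0.0.5 (expiry=33+9=42). clock=33
Final clock = 33
Final cache (unexpired): {b.com,c.com} -> size=2

Answer: clock=33 cache_size=2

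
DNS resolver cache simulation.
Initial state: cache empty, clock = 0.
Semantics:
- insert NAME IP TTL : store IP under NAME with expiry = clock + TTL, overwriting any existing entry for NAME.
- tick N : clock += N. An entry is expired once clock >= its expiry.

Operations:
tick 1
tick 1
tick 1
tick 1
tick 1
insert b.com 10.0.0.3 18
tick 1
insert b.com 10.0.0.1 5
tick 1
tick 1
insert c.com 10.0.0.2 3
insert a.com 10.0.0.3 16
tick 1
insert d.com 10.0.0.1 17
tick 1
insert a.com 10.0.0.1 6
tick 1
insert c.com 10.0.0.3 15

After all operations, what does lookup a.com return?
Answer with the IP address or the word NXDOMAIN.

Op 1: tick 1 -> clock=1.
Op 2: tick 1 -> clock=2.
Op 3: tick 1 -> clock=3.
Op 4: tick 1 -> clock=4.
Op 5: tick 1 -> clock=5.
Op 6: insert b.com -> 10.0.0.3 (expiry=5+18=23). clock=5
Op 7: tick 1 -> clock=6.
Op 8: insert b.com -> 10.0.0.1 (expiry=6+5=11). clock=6
Op 9: tick 1 -> clock=7.
Op 10: tick 1 -> clock=8.
Op 11: insert c.com -> 10.0.0.2 (expiry=8+3=11). clock=8
Op 12: insert a.com -> 10.0.0.3 (expiry=8+16=24). clock=8
Op 13: tick 1 -> clock=9.
Op 14: insert d.com -> 10.0.0.1 (expiry=9+17=26). clock=9
Op 15: tick 1 -> clock=10.
Op 16: insert a.com -> 10.0.0.1 (expiry=10+6=16). clock=10
Op 17: tick 1 -> clock=11. purged={b.com,c.com}
Op 18: insert c.com -> 10.0.0.3 (expiry=11+15=26). clock=11
lookup a.com: present, ip=10.0.0.1 expiry=16 > clock=11

Answer: 10.0.0.1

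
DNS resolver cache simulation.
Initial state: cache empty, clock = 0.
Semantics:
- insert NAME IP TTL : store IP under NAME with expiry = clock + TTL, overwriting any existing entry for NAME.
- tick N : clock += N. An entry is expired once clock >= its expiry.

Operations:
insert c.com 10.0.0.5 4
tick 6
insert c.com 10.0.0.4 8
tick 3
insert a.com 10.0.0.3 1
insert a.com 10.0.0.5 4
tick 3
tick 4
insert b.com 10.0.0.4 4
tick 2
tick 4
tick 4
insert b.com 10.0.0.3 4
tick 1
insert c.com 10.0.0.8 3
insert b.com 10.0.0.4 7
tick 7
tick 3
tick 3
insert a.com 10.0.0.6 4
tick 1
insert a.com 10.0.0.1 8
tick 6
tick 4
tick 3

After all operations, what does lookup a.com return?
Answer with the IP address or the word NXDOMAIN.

Answer: NXDOMAIN

Derivation:
Op 1: insert c.com -> 10.0.0.5 (expiry=0+4=4). clock=0
Op 2: tick 6 -> clock=6. purged={c.com}
Op 3: insert c.com -> 10.0.0.4 (expiry=6+8=14). clock=6
Op 4: tick 3 -> clock=9.
Op 5: insert a.com -> 10.0.0.3 (expiry=9+1=10). clock=9
Op 6: insert a.com -> 10.0.0.5 (expiry=9+4=13). clock=9
Op 7: tick 3 -> clock=12.
Op 8: tick 4 -> clock=16. purged={a.com,c.com}
Op 9: insert b.com -> 10.0.0.4 (expiry=16+4=20). clock=16
Op 10: tick 2 -> clock=18.
Op 11: tick 4 -> clock=22. purged={b.com}
Op 12: tick 4 -> clock=26.
Op 13: insert b.com -> 10.0.0.3 (expiry=26+4=30). clock=26
Op 14: tick 1 -> clock=27.
Op 15: insert c.com -> 10.0.0.8 (expiry=27+3=30). clock=27
Op 16: insert b.com -> 10.0.0.4 (expiry=27+7=34). clock=27
Op 17: tick 7 -> clock=34. purged={b.com,c.com}
Op 18: tick 3 -> clock=37.
Op 19: tick 3 -> clock=40.
Op 20: insert a.com -> 10.0.0.6 (expiry=40+4=44). clock=40
Op 21: tick 1 -> clock=41.
Op 22: insert a.com -> 10.0.0.1 (expiry=41+8=49). clock=41
Op 23: tick 6 -> clock=47.
Op 24: tick 4 -> clock=51. purged={a.com}
Op 25: tick 3 -> clock=54.
lookup a.com: not in cache (expired or never inserted)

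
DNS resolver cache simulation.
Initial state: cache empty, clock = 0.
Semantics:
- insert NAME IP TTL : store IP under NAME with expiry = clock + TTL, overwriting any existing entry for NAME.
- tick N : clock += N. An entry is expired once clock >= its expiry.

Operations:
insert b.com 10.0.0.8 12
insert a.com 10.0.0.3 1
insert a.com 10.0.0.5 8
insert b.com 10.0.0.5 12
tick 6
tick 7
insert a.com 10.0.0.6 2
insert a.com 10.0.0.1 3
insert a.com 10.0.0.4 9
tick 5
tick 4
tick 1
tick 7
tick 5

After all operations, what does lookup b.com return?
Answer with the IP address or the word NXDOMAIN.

Answer: NXDOMAIN

Derivation:
Op 1: insert b.com -> 10.0.0.8 (expiry=0+12=12). clock=0
Op 2: insert a.com -> 10.0.0.3 (expiry=0+1=1). clock=0
Op 3: insert a.com -> 10.0.0.5 (expiry=0+8=8). clock=0
Op 4: insert b.com -> 10.0.0.5 (expiry=0+12=12). clock=0
Op 5: tick 6 -> clock=6.
Op 6: tick 7 -> clock=13. purged={a.com,b.com}
Op 7: insert a.com -> 10.0.0.6 (expiry=13+2=15). clock=13
Op 8: insert a.com -> 10.0.0.1 (expiry=13+3=16). clock=13
Op 9: insert a.com -> 10.0.0.4 (expiry=13+9=22). clock=13
Op 10: tick 5 -> clock=18.
Op 11: tick 4 -> clock=22. purged={a.com}
Op 12: tick 1 -> clock=23.
Op 13: tick 7 -> clock=30.
Op 14: tick 5 -> clock=35.
lookup b.com: not in cache (expired or never inserted)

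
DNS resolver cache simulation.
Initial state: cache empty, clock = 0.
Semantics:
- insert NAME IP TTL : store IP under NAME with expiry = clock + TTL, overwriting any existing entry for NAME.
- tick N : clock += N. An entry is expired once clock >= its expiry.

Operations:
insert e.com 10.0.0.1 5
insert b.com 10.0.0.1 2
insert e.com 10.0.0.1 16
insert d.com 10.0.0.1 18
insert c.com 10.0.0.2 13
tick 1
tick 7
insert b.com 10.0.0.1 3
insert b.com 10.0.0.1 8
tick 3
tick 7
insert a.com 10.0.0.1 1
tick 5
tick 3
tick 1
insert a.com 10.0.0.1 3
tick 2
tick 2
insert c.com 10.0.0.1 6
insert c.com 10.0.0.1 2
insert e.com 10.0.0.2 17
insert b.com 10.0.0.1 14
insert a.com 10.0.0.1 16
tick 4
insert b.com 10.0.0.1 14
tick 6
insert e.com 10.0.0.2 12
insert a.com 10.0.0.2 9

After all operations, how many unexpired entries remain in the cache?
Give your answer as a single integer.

Answer: 3

Derivation:
Op 1: insert e.com -> 10.0.0.1 (expiry=0+5=5). clock=0
Op 2: insert b.com -> 10.0.0.1 (expiry=0+2=2). clock=0
Op 3: insert e.com -> 10.0.0.1 (expiry=0+16=16). clock=0
Op 4: insert d.com -> 10.0.0.1 (expiry=0+18=18). clock=0
Op 5: insert c.com -> 10.0.0.2 (expiry=0+13=13). clock=0
Op 6: tick 1 -> clock=1.
Op 7: tick 7 -> clock=8. purged={b.com}
Op 8: insert b.com -> 10.0.0.1 (expiry=8+3=11). clock=8
Op 9: insert b.com -> 10.0.0.1 (expiry=8+8=16). clock=8
Op 10: tick 3 -> clock=11.
Op 11: tick 7 -> clock=18. purged={b.com,c.com,d.com,e.com}
Op 12: insert a.com -> 10.0.0.1 (expiry=18+1=19). clock=18
Op 13: tick 5 -> clock=23. purged={a.com}
Op 14: tick 3 -> clock=26.
Op 15: tick 1 -> clock=27.
Op 16: insert a.com -> 10.0.0.1 (expiry=27+3=30). clock=27
Op 17: tick 2 -> clock=29.
Op 18: tick 2 -> clock=31. purged={a.com}
Op 19: insert c.com -> 10.0.0.1 (expiry=31+6=37). clock=31
Op 20: insert c.com -> 10.0.0.1 (expiry=31+2=33). clock=31
Op 21: insert e.com -> 10.0.0.2 (expiry=31+17=48). clock=31
Op 22: insert b.com -> 10.0.0.1 (expiry=31+14=45). clock=31
Op 23: insert a.com -> 10.0.0.1 (expiry=31+16=47). clock=31
Op 24: tick 4 -> clock=35. purged={c.com}
Op 25: insert b.com -> 10.0.0.1 (expiry=35+14=49). clock=35
Op 26: tick 6 -> clock=41.
Op 27: insert e.com -> 10.0.0.2 (expiry=41+12=53). clock=41
Op 28: insert a.com -> 10.0.0.2 (expiry=41+9=50). clock=41
Final cache (unexpired): {a.com,b.com,e.com} -> size=3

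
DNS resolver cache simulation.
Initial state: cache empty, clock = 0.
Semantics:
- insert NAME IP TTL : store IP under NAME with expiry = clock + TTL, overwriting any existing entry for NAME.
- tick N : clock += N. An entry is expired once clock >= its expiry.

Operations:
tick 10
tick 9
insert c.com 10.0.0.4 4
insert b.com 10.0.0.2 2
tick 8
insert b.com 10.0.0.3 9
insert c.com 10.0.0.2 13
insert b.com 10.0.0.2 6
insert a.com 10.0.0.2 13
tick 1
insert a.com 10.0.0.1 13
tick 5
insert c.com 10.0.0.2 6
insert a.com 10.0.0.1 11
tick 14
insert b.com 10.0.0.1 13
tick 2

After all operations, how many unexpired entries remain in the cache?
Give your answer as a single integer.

Answer: 1

Derivation:
Op 1: tick 10 -> clock=10.
Op 2: tick 9 -> clock=19.
Op 3: insert c.com -> 10.0.0.4 (expiry=19+4=23). clock=19
Op 4: insert b.com -> 10.0.0.2 (expiry=19+2=21). clock=19
Op 5: tick 8 -> clock=27. purged={b.com,c.com}
Op 6: insert b.com -> 10.0.0.3 (expiry=27+9=36). clock=27
Op 7: insert c.com -> 10.0.0.2 (expiry=27+13=40). clock=27
Op 8: insert b.com -> 10.0.0.2 (expiry=27+6=33). clock=27
Op 9: insert a.com -> 10.0.0.2 (expiry=27+13=40). clock=27
Op 10: tick 1 -> clock=28.
Op 11: insert a.com -> 10.0.0.1 (expiry=28+13=41). clock=28
Op 12: tick 5 -> clock=33. purged={b.com}
Op 13: insert c.com -> 10.0.0.2 (expiry=33+6=39). clock=33
Op 14: insert a.com -> 10.0.0.1 (expiry=33+11=44). clock=33
Op 15: tick 14 -> clock=47. purged={a.com,c.com}
Op 16: insert b.com -> 10.0.0.1 (expiry=47+13=60). clock=47
Op 17: tick 2 -> clock=49.
Final cache (unexpired): {b.com} -> size=1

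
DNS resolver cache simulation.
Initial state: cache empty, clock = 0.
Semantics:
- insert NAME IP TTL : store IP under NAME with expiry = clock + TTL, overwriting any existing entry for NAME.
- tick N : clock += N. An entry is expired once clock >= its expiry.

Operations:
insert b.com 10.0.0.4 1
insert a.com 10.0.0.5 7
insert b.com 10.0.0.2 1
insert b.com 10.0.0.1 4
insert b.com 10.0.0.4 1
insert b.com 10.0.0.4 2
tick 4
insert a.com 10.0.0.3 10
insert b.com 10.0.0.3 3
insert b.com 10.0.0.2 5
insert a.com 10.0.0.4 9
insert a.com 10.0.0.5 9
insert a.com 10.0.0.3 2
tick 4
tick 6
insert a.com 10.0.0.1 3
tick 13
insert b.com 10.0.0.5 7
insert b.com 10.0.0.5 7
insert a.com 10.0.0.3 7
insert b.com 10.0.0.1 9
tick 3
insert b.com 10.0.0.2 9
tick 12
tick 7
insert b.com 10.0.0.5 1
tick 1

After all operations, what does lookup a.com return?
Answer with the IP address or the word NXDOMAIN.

Op 1: insert b.com -> 10.0.0.4 (expiry=0+1=1). clock=0
Op 2: insert a.com -> 10.0.0.5 (expiry=0+7=7). clock=0
Op 3: insert b.com -> 10.0.0.2 (expiry=0+1=1). clock=0
Op 4: insert b.com -> 10.0.0.1 (expiry=0+4=4). clock=0
Op 5: insert b.com -> 10.0.0.4 (expiry=0+1=1). clock=0
Op 6: insert b.com -> 10.0.0.4 (expiry=0+2=2). clock=0
Op 7: tick 4 -> clock=4. purged={b.com}
Op 8: insert a.com -> 10.0.0.3 (expiry=4+10=14). clock=4
Op 9: insert b.com -> 10.0.0.3 (expiry=4+3=7). clock=4
Op 10: insert b.com -> 10.0.0.2 (expiry=4+5=9). clock=4
Op 11: insert a.com -> 10.0.0.4 (expiry=4+9=13). clock=4
Op 12: insert a.com -> 10.0.0.5 (expiry=4+9=13). clock=4
Op 13: insert a.com -> 10.0.0.3 (expiry=4+2=6). clock=4
Op 14: tick 4 -> clock=8. purged={a.com}
Op 15: tick 6 -> clock=14. purged={b.com}
Op 16: insert a.com -> 10.0.0.1 (expiry=14+3=17). clock=14
Op 17: tick 13 -> clock=27. purged={a.com}
Op 18: insert b.com -> 10.0.0.5 (expiry=27+7=34). clock=27
Op 19: insert b.com -> 10.0.0.5 (expiry=27+7=34). clock=27
Op 20: insert a.com -> 10.0.0.3 (expiry=27+7=34). clock=27
Op 21: insert b.com -> 10.0.0.1 (expiry=27+9=36). clock=27
Op 22: tick 3 -> clock=30.
Op 23: insert b.com -> 10.0.0.2 (expiry=30+9=39). clock=30
Op 24: tick 12 -> clock=42. purged={a.com,b.com}
Op 25: tick 7 -> clock=49.
Op 26: insert b.com -> 10.0.0.5 (expiry=49+1=50). clock=49
Op 27: tick 1 -> clock=50. purged={b.com}
lookup a.com: not in cache (expired or never inserted)

Answer: NXDOMAIN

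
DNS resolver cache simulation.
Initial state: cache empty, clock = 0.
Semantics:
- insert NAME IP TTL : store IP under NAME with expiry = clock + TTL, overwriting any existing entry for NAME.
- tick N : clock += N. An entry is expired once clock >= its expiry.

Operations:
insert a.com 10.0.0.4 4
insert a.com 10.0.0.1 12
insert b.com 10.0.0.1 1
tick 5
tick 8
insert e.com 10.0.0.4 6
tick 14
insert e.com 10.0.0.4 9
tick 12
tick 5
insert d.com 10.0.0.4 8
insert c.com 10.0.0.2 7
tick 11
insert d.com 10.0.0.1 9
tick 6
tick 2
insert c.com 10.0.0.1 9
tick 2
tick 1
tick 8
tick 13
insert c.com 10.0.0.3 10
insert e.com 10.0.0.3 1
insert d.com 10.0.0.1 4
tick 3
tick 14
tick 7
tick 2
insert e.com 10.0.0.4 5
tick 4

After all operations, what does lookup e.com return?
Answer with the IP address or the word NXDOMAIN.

Answer: 10.0.0.4

Derivation:
Op 1: insert a.com -> 10.0.0.4 (expiry=0+4=4). clock=0
Op 2: insert a.com -> 10.0.0.1 (expiry=0+12=12). clock=0
Op 3: insert b.com -> 10.0.0.1 (expiry=0+1=1). clock=0
Op 4: tick 5 -> clock=5. purged={b.com}
Op 5: tick 8 -> clock=13. purged={a.com}
Op 6: insert e.com -> 10.0.0.4 (expiry=13+6=19). clock=13
Op 7: tick 14 -> clock=27. purged={e.com}
Op 8: insert e.com -> 10.0.0.4 (expiry=27+9=36). clock=27
Op 9: tick 12 -> clock=39. purged={e.com}
Op 10: tick 5 -> clock=44.
Op 11: insert d.com -> 10.0.0.4 (expiry=44+8=52). clock=44
Op 12: insert c.com -> 10.0.0.2 (expiry=44+7=51). clock=44
Op 13: tick 11 -> clock=55. purged={c.com,d.com}
Op 14: insert d.com -> 10.0.0.1 (expiry=55+9=64). clock=55
Op 15: tick 6 -> clock=61.
Op 16: tick 2 -> clock=63.
Op 17: insert c.com -> 10.0.0.1 (expiry=63+9=72). clock=63
Op 18: tick 2 -> clock=65. purged={d.com}
Op 19: tick 1 -> clock=66.
Op 20: tick 8 -> clock=74. purged={c.com}
Op 21: tick 13 -> clock=87.
Op 22: insert c.com -> 10.0.0.3 (expiry=87+10=97). clock=87
Op 23: insert e.com -> 10.0.0.3 (expiry=87+1=88). clock=87
Op 24: insert d.com -> 10.0.0.1 (expiry=87+4=91). clock=87
Op 25: tick 3 -> clock=90. purged={e.com}
Op 26: tick 14 -> clock=104. purged={c.com,d.com}
Op 27: tick 7 -> clock=111.
Op 28: tick 2 -> clock=113.
Op 29: insert e.com -> 10.0.0.4 (expiry=113+5=118). clock=113
Op 30: tick 4 -> clock=117.
lookup e.com: present, ip=10.0.0.4 expiry=118 > clock=117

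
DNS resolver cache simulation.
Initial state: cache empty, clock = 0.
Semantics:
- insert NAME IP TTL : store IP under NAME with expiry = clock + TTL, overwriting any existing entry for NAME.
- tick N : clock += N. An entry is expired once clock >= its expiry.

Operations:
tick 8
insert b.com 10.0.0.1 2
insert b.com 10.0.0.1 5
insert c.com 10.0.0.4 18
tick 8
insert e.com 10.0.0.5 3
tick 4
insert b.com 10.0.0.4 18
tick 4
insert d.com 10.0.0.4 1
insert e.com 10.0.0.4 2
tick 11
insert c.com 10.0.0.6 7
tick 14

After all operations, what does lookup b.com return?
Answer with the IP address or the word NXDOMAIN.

Op 1: tick 8 -> clock=8.
Op 2: insert b.com -> 10.0.0.1 (expiry=8+2=10). clock=8
Op 3: insert b.com -> 10.0.0.1 (expiry=8+5=13). clock=8
Op 4: insert c.com -> 10.0.0.4 (expiry=8+18=26). clock=8
Op 5: tick 8 -> clock=16. purged={b.com}
Op 6: insert e.com -> 10.0.0.5 (expiry=16+3=19). clock=16
Op 7: tick 4 -> clock=20. purged={e.com}
Op 8: insert b.com -> 10.0.0.4 (expiry=20+18=38). clock=20
Op 9: tick 4 -> clock=24.
Op 10: insert d.com -> 10.0.0.4 (expiry=24+1=25). clock=24
Op 11: insert e.com -> 10.0.0.4 (expiry=24+2=26). clock=24
Op 12: tick 11 -> clock=35. purged={c.com,d.com,e.com}
Op 13: insert c.com -> 10.0.0.6 (expiry=35+7=42). clock=35
Op 14: tick 14 -> clock=49. purged={b.com,c.com}
lookup b.com: not in cache (expired or never inserted)

Answer: NXDOMAIN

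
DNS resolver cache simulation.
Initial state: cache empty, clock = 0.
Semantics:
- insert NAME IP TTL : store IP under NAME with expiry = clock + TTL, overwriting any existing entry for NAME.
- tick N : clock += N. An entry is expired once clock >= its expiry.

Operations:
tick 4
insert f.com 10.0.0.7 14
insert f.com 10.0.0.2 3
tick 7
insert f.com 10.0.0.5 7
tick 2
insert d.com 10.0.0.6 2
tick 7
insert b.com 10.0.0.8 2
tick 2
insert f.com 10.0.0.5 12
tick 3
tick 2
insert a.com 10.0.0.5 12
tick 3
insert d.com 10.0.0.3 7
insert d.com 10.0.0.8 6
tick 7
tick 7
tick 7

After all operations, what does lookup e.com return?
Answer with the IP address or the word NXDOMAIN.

Op 1: tick 4 -> clock=4.
Op 2: insert f.com -> 10.0.0.7 (expiry=4+14=18). clock=4
Op 3: insert f.com -> 10.0.0.2 (expiry=4+3=7). clock=4
Op 4: tick 7 -> clock=11. purged={f.com}
Op 5: insert f.com -> 10.0.0.5 (expiry=11+7=18). clock=11
Op 6: tick 2 -> clock=13.
Op 7: insert d.com -> 10.0.0.6 (expiry=13+2=15). clock=13
Op 8: tick 7 -> clock=20. purged={d.com,f.com}
Op 9: insert b.com -> 10.0.0.8 (expiry=20+2=22). clock=20
Op 10: tick 2 -> clock=22. purged={b.com}
Op 11: insert f.com -> 10.0.0.5 (expiry=22+12=34). clock=22
Op 12: tick 3 -> clock=25.
Op 13: tick 2 -> clock=27.
Op 14: insert a.com -> 10.0.0.5 (expiry=27+12=39). clock=27
Op 15: tick 3 -> clock=30.
Op 16: insert d.com -> 10.0.0.3 (expiry=30+7=37). clock=30
Op 17: insert d.com -> 10.0.0.8 (expiry=30+6=36). clock=30
Op 18: tick 7 -> clock=37. purged={d.com,f.com}
Op 19: tick 7 -> clock=44. purged={a.com}
Op 20: tick 7 -> clock=51.
lookup e.com: not in cache (expired or never inserted)

Answer: NXDOMAIN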